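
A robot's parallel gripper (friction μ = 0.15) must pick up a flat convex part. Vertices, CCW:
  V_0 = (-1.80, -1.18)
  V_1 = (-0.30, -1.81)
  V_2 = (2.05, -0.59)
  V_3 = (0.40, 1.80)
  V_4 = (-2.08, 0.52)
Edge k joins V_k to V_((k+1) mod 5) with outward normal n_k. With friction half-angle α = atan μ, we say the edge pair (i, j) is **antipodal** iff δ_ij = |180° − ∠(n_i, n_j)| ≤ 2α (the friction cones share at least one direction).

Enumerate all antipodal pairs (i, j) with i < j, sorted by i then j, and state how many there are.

count = 1; pairs: (1,3)

α = atan 0.15 = 8.53°;  2α = 17.06°
n_0 = (-0.3872, -0.9220)
n_1 = (+0.4608, -0.8875)
n_2 = (+0.8229, +0.5681)
n_3 = (-0.4586, +0.8886)
n_4 = (-0.9867, -0.1625)
  (0,1): δ = 129.78°  ·
  (0,2): δ = 32.60°  ·
  (0,3): δ = 50.08°  ·
  (0,4): δ = 122.14°  ·
  (1,2): δ = 82.82°  ·
  (1,3): δ = 0.14°  ✓
  (1,4): δ = 71.92°  ·
  (2,3): δ = 97.32°  ·
  (2,4): δ = 25.27°  ·
  (3,4): δ = 107.95°  ·
antipodal pairs: 1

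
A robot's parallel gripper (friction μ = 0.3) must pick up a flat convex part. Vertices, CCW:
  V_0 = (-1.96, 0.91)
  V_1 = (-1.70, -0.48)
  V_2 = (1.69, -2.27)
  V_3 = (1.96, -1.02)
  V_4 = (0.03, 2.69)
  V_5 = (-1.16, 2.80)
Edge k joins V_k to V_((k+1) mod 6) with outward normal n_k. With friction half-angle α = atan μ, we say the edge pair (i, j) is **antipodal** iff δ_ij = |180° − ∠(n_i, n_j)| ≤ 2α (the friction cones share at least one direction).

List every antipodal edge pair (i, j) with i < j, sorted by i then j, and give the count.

α = atan 0.3 = 16.70°;  2α = 33.40°
n_0 = (-0.9830, -0.1839)
n_1 = (-0.4669, -0.8843)
n_2 = (+0.9775, -0.2111)
n_3 = (+0.8871, +0.4615)
n_4 = (+0.0920, +0.9958)
n_5 = (-0.9209, +0.3898)
  (0,1): δ = 128.43°  ·
  (0,2): δ = 22.78°  ✓
  (0,3): δ = 16.89°  ✓
  (0,4): δ = 74.12°  ·
  (0,5): δ = 146.46°  ·
  (1,2): δ = 74.35°  ·
  (1,3): δ = 34.68°  ·
  (1,4): δ = 22.55°  ✓
  (1,5): δ = 94.89°  ·
  (2,3): δ = 140.33°  ·
  (2,4): δ = 83.09°  ·
  (2,5): δ = 10.75°  ✓
  (3,4): δ = 122.77°  ·
  (3,5): δ = 50.43°  ·
  (4,5): δ = 107.66°  ·
antipodal pairs: 4

count = 4; pairs: (0,2), (0,3), (1,4), (2,5)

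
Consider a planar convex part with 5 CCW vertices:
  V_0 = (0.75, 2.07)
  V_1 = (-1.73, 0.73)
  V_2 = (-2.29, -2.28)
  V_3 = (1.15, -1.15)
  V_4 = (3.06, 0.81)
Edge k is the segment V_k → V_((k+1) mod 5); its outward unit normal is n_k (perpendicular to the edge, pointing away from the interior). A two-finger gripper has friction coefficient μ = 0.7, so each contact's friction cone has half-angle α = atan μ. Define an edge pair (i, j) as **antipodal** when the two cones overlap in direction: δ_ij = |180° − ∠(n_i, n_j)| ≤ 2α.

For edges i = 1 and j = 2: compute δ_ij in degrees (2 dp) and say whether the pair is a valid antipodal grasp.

α = atan 0.7 = 34.99°;  2α = 69.98°
edge 1: e_1 = (-0.56, -3.01);  n_1 = (-0.9831, +0.1829)
edge 2: e_2 = (+3.44, +1.13);  n_2 = (+0.3121, -0.9501)
∠(n_1, n_2) = 118.72°
δ = |180° − 118.72°| = 61.28°
61.28° ≤ 2α = 69.98°  →  valid

δ = 61.28°, valid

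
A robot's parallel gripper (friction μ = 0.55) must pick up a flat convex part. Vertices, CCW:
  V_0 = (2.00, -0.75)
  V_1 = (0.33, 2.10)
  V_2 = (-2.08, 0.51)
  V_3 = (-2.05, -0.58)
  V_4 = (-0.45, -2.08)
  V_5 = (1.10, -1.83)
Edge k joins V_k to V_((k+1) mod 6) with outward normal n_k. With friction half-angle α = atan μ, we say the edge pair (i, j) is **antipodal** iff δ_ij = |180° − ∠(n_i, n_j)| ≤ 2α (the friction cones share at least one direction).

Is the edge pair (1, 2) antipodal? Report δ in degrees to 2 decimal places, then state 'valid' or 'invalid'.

δ = 121.84°, invalid

α = atan 0.55 = 28.81°;  2α = 57.62°
edge 1: e_1 = (-2.41, -1.59);  n_1 = (-0.5507, +0.8347)
edge 2: e_2 = (+0.03, -1.09);  n_2 = (-0.9996, -0.0275)
∠(n_1, n_2) = 58.16°
δ = |180° − 58.16°| = 121.84°
121.84° > 2α = 57.62°  →  invalid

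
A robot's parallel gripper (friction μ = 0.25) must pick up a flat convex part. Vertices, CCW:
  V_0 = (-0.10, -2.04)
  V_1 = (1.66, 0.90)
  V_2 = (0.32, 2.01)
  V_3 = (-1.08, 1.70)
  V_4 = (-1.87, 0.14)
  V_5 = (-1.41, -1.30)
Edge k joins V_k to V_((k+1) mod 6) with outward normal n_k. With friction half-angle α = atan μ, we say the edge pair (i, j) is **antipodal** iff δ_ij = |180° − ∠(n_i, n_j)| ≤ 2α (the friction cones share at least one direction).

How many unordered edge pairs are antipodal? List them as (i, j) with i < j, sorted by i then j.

count = 2; pairs: (0,3), (1,5)

α = atan 0.25 = 14.04°;  2α = 28.07°
n_0 = (+0.8580, -0.5136)
n_1 = (+0.6379, +0.7701)
n_2 = (-0.2162, +0.9764)
n_3 = (-0.8921, +0.4518)
n_4 = (-0.9526, -0.3043)
n_5 = (-0.4918, -0.8707)
  (0,1): δ = 98.73°  ·
  (0,2): δ = 46.61°  ·
  (0,3): δ = 4.05°  ✓
  (0,4): δ = 48.62°  ·
  (0,5): δ = 91.44°  ·
  (1,2): δ = 127.88°  ·
  (1,3): δ = 77.22°  ·
  (1,4): δ = 32.65°  ·
  (1,5): δ = 10.18°  ✓
  (2,3): δ = 129.34°  ·
  (2,4): δ = 84.77°  ·
  (2,5): δ = 41.95°  ·
  (3,4): δ = 135.43°  ·
  (3,5): δ = 92.60°  ·
  (4,5): δ = 137.18°  ·
antipodal pairs: 2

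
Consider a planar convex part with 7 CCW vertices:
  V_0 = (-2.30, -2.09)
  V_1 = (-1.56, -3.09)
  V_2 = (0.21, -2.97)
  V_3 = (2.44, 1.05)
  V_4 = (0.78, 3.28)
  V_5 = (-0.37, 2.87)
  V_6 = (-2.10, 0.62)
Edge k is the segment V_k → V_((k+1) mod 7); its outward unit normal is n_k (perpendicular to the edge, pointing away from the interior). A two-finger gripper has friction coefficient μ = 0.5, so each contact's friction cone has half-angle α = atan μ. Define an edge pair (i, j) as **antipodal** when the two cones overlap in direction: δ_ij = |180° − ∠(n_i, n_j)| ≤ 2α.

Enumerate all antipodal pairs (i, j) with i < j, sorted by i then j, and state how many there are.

α = atan 0.5 = 26.57°;  2α = 53.13°
n_0 = (-0.8038, -0.5948)
n_1 = (+0.0676, -0.9977)
n_2 = (+0.8745, -0.4851)
n_3 = (+0.8022, +0.5971)
n_4 = (-0.3358, +0.9419)
n_5 = (-0.7928, +0.6095)
n_6 = (-0.9973, +0.0736)
  (0,1): δ = 122.62°  ·
  (0,2): δ = 65.52°  ·
  (0,3): δ = 0.16°  ✓
  (0,4): δ = 73.12°  ·
  (0,5): δ = 105.94°  ·
  (0,6): δ = 139.28°  ·
  (1,2): δ = 122.90°  ·
  (1,3): δ = 57.21°  ·
  (1,4): δ = 15.74°  ✓
  (1,5): δ = 48.57°  ✓
  (1,6): δ = 81.90°  ·
  (2,3): δ = 114.32°  ·
  (2,4): δ = 41.36°  ✓
  (2,5): δ = 8.54°  ✓
  (2,6): δ = 24.80°  ✓
  (3,4): δ = 107.04°  ·
  (3,5): δ = 74.22°  ·
  (3,6): δ = 40.88°  ✓
  (4,5): δ = 147.18°  ·
  (4,6): δ = 113.84°  ·
  (5,6): δ = 146.66°  ·
antipodal pairs: 7

count = 7; pairs: (0,3), (1,4), (1,5), (2,4), (2,5), (2,6), (3,6)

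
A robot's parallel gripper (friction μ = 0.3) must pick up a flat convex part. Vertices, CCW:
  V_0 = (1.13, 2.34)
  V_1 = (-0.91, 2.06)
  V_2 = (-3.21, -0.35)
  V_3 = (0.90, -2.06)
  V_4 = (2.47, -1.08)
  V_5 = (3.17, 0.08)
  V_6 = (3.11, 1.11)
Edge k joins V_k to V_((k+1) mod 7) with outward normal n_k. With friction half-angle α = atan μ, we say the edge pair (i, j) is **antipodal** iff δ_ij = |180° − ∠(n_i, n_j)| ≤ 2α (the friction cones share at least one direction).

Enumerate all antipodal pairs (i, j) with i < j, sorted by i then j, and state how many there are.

count = 5; pairs: (0,2), (0,3), (1,3), (1,4), (2,6)

α = atan 0.3 = 16.70°;  2α = 33.40°
n_0 = (-0.1360, +0.9907)
n_1 = (-0.7234, +0.6904)
n_2 = (-0.3841, -0.9233)
n_3 = (+0.5295, -0.8483)
n_4 = (+0.8562, -0.5167)
n_5 = (+0.9983, +0.0582)
n_6 = (+0.5277, +0.8494)
  (0,1): δ = 141.48°  ·
  (0,2): δ = 30.41°  ✓
  (0,3): δ = 24.16°  ✓
  (0,4): δ = 51.08°  ·
  (0,5): δ = 85.52°  ·
  (0,6): δ = 140.34°  ·
  (1,2): δ = 68.93°  ·
  (1,3): δ = 14.37°  ✓
  (1,4): δ = 12.55°  ✓
  (1,5): δ = 47.00°  ·
  (1,6): δ = 101.81°  ·
  (2,3): δ = 125.44°  ·
  (2,4): δ = 98.52°  ·
  (2,5): δ = 64.08°  ·
  (2,6): δ = 9.26°  ✓
  (3,4): δ = 153.08°  ·
  (3,5): δ = 118.64°  ·
  (3,6): δ = 63.82°  ·
  (4,5): δ = 145.56°  ·
  (4,6): δ = 90.74°  ·
  (5,6): δ = 125.18°  ·
antipodal pairs: 5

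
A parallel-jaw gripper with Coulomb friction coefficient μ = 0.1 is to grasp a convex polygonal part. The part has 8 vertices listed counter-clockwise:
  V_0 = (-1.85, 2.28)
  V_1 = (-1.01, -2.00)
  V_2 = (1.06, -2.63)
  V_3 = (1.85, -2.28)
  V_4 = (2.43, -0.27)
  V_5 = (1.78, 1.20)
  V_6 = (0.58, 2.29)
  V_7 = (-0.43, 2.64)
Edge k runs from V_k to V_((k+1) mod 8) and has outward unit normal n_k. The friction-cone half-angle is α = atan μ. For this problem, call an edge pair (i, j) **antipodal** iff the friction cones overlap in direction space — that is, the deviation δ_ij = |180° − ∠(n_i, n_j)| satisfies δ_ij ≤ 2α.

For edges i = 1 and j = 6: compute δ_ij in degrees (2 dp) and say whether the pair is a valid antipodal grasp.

α = atan 0.1 = 5.71°;  2α = 11.42°
edge 1: e_1 = (+2.07, -0.63);  n_1 = (-0.2912, -0.9567)
edge 6: e_6 = (-1.01, +0.35);  n_6 = (+0.3274, +0.9449)
∠(n_1, n_6) = 177.81°
δ = |180° − 177.81°| = 2.19°
2.19° ≤ 2α = 11.42°  →  valid

δ = 2.19°, valid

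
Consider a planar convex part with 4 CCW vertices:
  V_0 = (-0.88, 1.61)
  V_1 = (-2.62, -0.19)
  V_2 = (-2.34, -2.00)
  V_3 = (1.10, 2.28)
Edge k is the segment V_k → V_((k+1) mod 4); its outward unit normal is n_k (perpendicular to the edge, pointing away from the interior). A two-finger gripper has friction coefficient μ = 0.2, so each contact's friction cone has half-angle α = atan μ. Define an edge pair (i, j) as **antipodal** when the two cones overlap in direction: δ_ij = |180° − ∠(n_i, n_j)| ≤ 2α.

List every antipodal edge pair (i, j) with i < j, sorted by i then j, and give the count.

α = atan 0.2 = 11.31°;  2α = 22.62°
n_0 = (-0.7190, +0.6950)
n_1 = (-0.9882, -0.1529)
n_2 = (+0.7794, -0.6265)
n_3 = (-0.3205, +0.9472)
  (0,1): δ = 127.18°  ·
  (0,2): δ = 5.24°  ✓
  (0,3): δ = 152.72°  ·
  (1,2): δ = 47.58°  ·
  (1,3): δ = 99.90°  ·
  (2,3): δ = 32.51°  ·
antipodal pairs: 1

count = 1; pairs: (0,2)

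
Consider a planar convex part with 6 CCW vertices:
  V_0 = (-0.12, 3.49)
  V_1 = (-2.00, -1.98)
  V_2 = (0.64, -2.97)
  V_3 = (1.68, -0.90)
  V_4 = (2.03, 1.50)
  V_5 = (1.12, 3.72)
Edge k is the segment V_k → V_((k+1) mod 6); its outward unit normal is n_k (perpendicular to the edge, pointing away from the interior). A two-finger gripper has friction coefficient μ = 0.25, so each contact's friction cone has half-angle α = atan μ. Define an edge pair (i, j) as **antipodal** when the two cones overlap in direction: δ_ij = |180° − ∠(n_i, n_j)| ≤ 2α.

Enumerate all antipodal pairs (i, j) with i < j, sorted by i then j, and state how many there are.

count = 2; pairs: (0,2), (0,3)

α = atan 0.25 = 14.04°;  2α = 28.07°
n_0 = (-0.9457, +0.3250)
n_1 = (-0.3511, -0.9363)
n_2 = (+0.8936, -0.4489)
n_3 = (+0.9895, -0.1443)
n_4 = (+0.9253, +0.3793)
n_5 = (-0.1824, +0.9832)
  (0,1): δ = 91.59°  ·
  (0,2): δ = 7.71°  ✓
  (0,3): δ = 10.67°  ✓
  (0,4): δ = 41.26°  ·
  (0,5): δ = 119.48°  ·
  (1,2): δ = 96.12°  ·
  (1,3): δ = 77.74°  ·
  (1,4): δ = 47.15°  ·
  (1,5): δ = 31.06°  ·
  (2,3): δ = 161.62°  ·
  (2,4): δ = 131.04°  ·
  (2,5): δ = 52.82°  ·
  (3,4): δ = 149.41°  ·
  (3,5): δ = 71.19°  ·
  (4,5): δ = 101.78°  ·
antipodal pairs: 2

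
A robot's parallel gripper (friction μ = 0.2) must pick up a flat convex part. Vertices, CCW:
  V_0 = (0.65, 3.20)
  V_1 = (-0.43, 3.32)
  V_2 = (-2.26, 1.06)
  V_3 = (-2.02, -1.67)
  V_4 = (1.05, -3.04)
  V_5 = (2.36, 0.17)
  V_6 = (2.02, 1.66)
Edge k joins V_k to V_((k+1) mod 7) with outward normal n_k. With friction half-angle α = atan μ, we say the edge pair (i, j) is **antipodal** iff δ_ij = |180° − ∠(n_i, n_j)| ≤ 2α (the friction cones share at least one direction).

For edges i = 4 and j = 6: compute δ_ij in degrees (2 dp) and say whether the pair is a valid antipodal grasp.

δ = 116.14°, invalid

α = atan 0.2 = 11.31°;  2α = 22.62°
edge 4: e_4 = (+1.31, +3.21);  n_4 = (+0.9259, -0.3778)
edge 6: e_6 = (-1.37, +1.54);  n_6 = (+0.7471, +0.6647)
∠(n_4, n_6) = 63.86°
δ = |180° − 63.86°| = 116.14°
116.14° > 2α = 22.62°  →  invalid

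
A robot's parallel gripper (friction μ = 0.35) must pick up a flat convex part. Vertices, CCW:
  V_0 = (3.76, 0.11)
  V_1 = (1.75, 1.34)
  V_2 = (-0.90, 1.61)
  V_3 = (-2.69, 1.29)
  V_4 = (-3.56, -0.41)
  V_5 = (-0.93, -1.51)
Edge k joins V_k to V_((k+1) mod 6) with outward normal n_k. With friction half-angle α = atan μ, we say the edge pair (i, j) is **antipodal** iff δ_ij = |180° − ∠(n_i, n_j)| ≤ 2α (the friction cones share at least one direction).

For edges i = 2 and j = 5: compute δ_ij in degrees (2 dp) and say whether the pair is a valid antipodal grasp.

δ = 8.92°, valid

α = atan 0.35 = 19.29°;  2α = 38.58°
edge 2: e_2 = (-1.79, -0.32);  n_2 = (-0.1760, +0.9844)
edge 5: e_5 = (+4.69, +1.62);  n_5 = (+0.3265, -0.9452)
∠(n_2, n_5) = 171.08°
δ = |180° − 171.08°| = 8.92°
8.92° ≤ 2α = 38.58°  →  valid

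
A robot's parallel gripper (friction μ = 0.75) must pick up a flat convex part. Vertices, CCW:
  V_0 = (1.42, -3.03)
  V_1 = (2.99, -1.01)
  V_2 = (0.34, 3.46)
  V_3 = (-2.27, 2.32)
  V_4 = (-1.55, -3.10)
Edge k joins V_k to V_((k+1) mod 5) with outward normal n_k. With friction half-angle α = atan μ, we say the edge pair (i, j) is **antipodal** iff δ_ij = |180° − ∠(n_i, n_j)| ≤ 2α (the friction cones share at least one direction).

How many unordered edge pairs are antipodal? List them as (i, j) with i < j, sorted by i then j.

α = atan 0.75 = 36.87°;  2α = 73.74°
n_0 = (+0.7896, -0.6137)
n_1 = (+0.8602, +0.5100)
n_2 = (-0.4003, +0.9164)
n_3 = (-0.9913, -0.1317)
n_4 = (+0.0236, -0.9997)
  (0,1): δ = 111.48°  ·
  (0,2): δ = 28.55°  ✓
  (0,3): δ = 45.42°  ✓
  (0,4): δ = 129.21°  ·
  (1,2): δ = 97.07°  ·
  (1,3): δ = 23.09°  ✓
  (1,4): δ = 60.69°  ✓
  (2,3): δ = 106.03°  ·
  (2,4): δ = 22.24°  ✓
  (3,4): δ = 96.22°  ·
antipodal pairs: 5

count = 5; pairs: (0,2), (0,3), (1,3), (1,4), (2,4)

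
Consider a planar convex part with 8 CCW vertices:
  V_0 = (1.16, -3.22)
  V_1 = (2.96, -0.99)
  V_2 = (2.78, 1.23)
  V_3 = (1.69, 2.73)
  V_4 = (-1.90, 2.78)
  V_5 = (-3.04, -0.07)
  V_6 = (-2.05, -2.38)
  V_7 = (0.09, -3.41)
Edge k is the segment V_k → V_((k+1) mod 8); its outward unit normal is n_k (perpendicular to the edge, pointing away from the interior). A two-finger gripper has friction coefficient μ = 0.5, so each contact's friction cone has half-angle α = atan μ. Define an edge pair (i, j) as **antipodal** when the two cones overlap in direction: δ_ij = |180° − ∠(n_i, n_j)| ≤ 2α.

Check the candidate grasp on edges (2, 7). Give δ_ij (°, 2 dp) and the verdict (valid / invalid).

δ = 64.06°, invalid

α = atan 0.5 = 26.57°;  2α = 53.13°
edge 2: e_2 = (-1.09, +1.50);  n_2 = (+0.8090, +0.5879)
edge 7: e_7 = (+1.07, +0.19);  n_7 = (+0.1748, -0.9846)
∠(n_2, n_7) = 115.94°
δ = |180° − 115.94°| = 64.06°
64.06° > 2α = 53.13°  →  invalid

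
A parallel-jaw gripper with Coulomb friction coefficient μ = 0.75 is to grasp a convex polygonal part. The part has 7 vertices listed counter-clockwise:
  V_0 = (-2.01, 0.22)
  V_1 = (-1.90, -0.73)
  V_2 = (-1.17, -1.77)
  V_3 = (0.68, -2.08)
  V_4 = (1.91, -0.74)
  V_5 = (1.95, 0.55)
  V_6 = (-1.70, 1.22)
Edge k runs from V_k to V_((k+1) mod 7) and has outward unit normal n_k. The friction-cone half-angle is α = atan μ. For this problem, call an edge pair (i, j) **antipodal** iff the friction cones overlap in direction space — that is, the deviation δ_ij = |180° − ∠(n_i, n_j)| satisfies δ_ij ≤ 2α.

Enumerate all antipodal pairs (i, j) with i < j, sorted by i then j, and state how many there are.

α = atan 0.75 = 36.87°;  2α = 73.74°
n_0 = (-0.9934, -0.1150)
n_1 = (-0.8185, -0.5745)
n_2 = (-0.1653, -0.9862)
n_3 = (+0.7367, -0.6762)
n_4 = (+0.9995, -0.0310)
n_5 = (+0.1805, +0.9836)
n_6 = (-0.9552, +0.2961)
  (0,1): δ = 151.54°  ·
  (0,2): δ = 106.12°  ·
  (0,3): δ = 49.15°  ✓
  (0,4): δ = 8.38°  ✓
  (0,5): δ = 72.99°  ✓
  (0,6): δ = 156.17°  ·
  (1,2): δ = 134.58°  ·
  (1,3): δ = 77.62°  ·
  (1,4): δ = 36.84°  ✓
  (1,5): δ = 44.53°  ✓
  (1,6): δ = 127.71°  ·
  (2,3): δ = 123.04°  ·
  (2,4): δ = 82.26°  ·
  (2,5): δ = 0.89°  ✓
  (2,6): δ = 82.29°  ·
  (3,4): δ = 139.23°  ·
  (3,5): δ = 57.85°  ✓
  (3,6): δ = 25.33°  ✓
  (4,5): δ = 98.63°  ·
  (4,6): δ = 15.45°  ✓
  (5,6): δ = 96.82°  ·
antipodal pairs: 9

count = 9; pairs: (0,3), (0,4), (0,5), (1,4), (1,5), (2,5), (3,5), (3,6), (4,6)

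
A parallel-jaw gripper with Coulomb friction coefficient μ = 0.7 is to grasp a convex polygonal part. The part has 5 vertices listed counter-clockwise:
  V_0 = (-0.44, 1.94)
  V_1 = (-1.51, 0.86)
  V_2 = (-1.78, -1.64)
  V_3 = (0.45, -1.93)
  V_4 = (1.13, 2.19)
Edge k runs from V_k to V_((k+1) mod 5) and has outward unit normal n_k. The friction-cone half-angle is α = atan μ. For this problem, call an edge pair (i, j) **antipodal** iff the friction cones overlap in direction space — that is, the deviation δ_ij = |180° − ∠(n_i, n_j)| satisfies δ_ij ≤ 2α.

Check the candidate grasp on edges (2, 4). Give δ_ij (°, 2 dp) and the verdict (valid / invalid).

δ = 16.46°, valid

α = atan 0.7 = 34.99°;  2α = 69.98°
edge 2: e_2 = (+2.23, -0.29);  n_2 = (-0.1290, -0.9916)
edge 4: e_4 = (-1.57, -0.25);  n_4 = (-0.1573, +0.9876)
∠(n_2, n_4) = 163.54°
δ = |180° − 163.54°| = 16.46°
16.46° ≤ 2α = 69.98°  →  valid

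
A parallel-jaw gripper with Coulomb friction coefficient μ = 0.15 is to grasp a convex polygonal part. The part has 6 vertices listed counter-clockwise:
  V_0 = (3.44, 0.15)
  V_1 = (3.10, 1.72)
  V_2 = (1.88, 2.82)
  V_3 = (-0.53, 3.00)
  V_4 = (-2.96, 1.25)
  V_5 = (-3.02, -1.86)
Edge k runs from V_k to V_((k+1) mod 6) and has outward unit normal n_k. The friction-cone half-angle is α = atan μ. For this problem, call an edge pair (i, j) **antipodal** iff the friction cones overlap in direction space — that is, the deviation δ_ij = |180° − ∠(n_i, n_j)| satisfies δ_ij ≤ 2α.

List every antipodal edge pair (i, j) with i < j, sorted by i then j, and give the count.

count = 1; pairs: (0,4)

α = atan 0.15 = 8.53°;  2α = 17.06°
n_0 = (+0.9773, +0.2117)
n_1 = (+0.6696, +0.7427)
n_2 = (+0.0745, +0.9972)
n_3 = (-0.5844, +0.8115)
n_4 = (-0.9998, +0.0193)
n_5 = (+0.2971, -0.9548)
  (0,1): δ = 144.26°  ·
  (0,2): δ = 106.49°  ·
  (0,3): δ = 66.46°  ·
  (0,4): δ = 13.32°  ✓
  (0,5): δ = 95.06°  ·
  (1,2): δ = 142.23°  ·
  (1,3): δ = 102.20°  ·
  (1,4): δ = 49.07°  ·
  (1,5): δ = 59.32°  ·
  (2,3): δ = 139.97°  ·
  (2,4): δ = 86.83°  ·
  (2,5): δ = 21.55°  ·
  (3,4): δ = 126.87°  ·
  (3,5): δ = 18.48°  ·
  (4,5): δ = 71.61°  ·
antipodal pairs: 1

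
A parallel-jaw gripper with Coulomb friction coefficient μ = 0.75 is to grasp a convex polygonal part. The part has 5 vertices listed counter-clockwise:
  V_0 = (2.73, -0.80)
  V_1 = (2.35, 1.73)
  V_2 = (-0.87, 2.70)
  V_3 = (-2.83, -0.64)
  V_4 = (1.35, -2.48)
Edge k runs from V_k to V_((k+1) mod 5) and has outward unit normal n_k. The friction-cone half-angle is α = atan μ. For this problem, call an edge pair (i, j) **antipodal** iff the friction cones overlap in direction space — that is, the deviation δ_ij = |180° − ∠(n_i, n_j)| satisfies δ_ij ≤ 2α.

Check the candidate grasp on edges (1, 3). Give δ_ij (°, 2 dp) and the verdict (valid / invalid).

δ = 6.99°, valid

α = atan 0.75 = 36.87°;  2α = 73.74°
edge 1: e_1 = (-3.22, +0.97);  n_1 = (+0.2884, +0.9575)
edge 3: e_3 = (+4.18, -1.84);  n_3 = (-0.4029, -0.9153)
∠(n_1, n_3) = 173.01°
δ = |180° − 173.01°| = 6.99°
6.99° ≤ 2α = 73.74°  →  valid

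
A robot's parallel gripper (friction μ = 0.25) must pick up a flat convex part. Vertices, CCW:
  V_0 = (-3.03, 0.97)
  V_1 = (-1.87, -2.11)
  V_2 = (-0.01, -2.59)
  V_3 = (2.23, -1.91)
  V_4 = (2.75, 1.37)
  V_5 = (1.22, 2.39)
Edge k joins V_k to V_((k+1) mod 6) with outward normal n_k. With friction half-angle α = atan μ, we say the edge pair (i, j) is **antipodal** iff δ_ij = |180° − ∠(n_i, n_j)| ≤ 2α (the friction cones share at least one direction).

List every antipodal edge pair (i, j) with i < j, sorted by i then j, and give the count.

α = atan 0.25 = 14.04°;  2α = 28.07°
n_0 = (-0.9358, -0.3525)
n_1 = (-0.2499, -0.9683)
n_2 = (+0.2905, -0.9569)
n_3 = (+0.9877, -0.1566)
n_4 = (+0.5547, +0.8321)
n_5 = (-0.3169, +0.9485)
  (0,1): δ = 125.11°  ·
  (0,2): δ = 93.75°  ·
  (0,3): δ = 29.65°  ·
  (0,4): δ = 35.67°  ·
  (0,5): δ = 87.84°  ·
  (1,2): δ = 148.64°  ·
  (1,3): δ = 84.54°  ·
  (1,4): δ = 19.22°  ✓
  (1,5): δ = 32.95°  ·
  (2,3): δ = 115.90°  ·
  (2,4): δ = 50.58°  ·
  (2,5): δ = 1.59°  ✓
  (3,4): δ = 114.68°  ·
  (3,5): δ = 62.52°  ·
  (4,5): δ = 127.83°  ·
antipodal pairs: 2

count = 2; pairs: (1,4), (2,5)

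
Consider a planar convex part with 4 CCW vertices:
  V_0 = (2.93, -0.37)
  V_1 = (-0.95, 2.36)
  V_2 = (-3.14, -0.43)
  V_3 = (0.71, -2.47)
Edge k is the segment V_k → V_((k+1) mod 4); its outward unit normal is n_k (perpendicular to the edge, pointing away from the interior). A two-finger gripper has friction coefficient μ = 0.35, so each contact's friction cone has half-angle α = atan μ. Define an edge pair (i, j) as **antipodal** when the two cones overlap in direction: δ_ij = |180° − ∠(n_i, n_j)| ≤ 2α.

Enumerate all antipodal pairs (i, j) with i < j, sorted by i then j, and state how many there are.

α = atan 0.35 = 19.29°;  2α = 38.58°
n_0 = (+0.5754, +0.8178)
n_1 = (-0.7866, +0.6174)
n_2 = (-0.4682, -0.8836)
n_3 = (+0.6872, -0.7265)
  (0,1): δ = 93.00°  ·
  (0,2): δ = 7.21°  ✓
  (0,3): δ = 78.54°  ·
  (1,2): δ = 79.79°  ·
  (1,3): δ = 8.46°  ✓
  (2,3): δ = 108.67°  ·
antipodal pairs: 2

count = 2; pairs: (0,2), (1,3)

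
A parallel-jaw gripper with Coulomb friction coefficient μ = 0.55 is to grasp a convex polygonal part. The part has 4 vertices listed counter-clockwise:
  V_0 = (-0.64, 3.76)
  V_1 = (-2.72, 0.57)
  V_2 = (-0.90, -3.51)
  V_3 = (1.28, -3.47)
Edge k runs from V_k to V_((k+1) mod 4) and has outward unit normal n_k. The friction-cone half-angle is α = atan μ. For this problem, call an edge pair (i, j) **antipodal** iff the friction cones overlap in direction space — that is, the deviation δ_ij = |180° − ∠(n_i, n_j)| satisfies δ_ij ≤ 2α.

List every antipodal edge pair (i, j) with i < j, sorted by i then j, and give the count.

α = atan 0.55 = 28.81°;  2α = 57.62°
n_0 = (-0.8377, +0.5462)
n_1 = (-0.9133, -0.4074)
n_2 = (+0.0183, -0.9998)
n_3 = (+0.9665, +0.2567)
  (0,1): δ = 122.85°  ·
  (0,2): δ = 55.84°  ✓
  (0,3): δ = 47.98°  ✓
  (1,2): δ = 112.99°  ·
  (1,3): δ = 9.17°  ✓
  (2,3): δ = 76.18°  ·
antipodal pairs: 3

count = 3; pairs: (0,2), (0,3), (1,3)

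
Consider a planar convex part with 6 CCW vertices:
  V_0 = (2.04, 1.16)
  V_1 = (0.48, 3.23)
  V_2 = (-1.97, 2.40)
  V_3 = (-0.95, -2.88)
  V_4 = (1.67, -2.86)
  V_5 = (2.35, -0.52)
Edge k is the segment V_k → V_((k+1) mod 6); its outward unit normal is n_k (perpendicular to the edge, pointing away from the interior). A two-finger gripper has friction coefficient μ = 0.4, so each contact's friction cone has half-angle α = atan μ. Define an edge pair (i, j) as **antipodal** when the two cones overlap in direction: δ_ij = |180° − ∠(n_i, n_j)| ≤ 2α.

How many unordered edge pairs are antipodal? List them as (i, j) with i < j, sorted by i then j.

α = atan 0.4 = 21.80°;  2α = 43.60°
n_0 = (+0.7986, +0.6019)
n_1 = (-0.3209, +0.9471)
n_2 = (-0.9818, -0.1897)
n_3 = (+0.0076, -1.0000)
n_4 = (+0.9603, -0.2791)
n_5 = (+0.9834, +0.1815)
  (0,1): δ = 108.29°  ·
  (0,2): δ = 26.07°  ✓
  (0,3): δ = 53.43°  ·
  (0,4): δ = 126.79°  ·
  (0,5): δ = 153.45°  ·
  (1,2): δ = 97.78°  ·
  (1,3): δ = 18.28°  ✓
  (1,4): δ = 55.08°  ·
  (1,5): δ = 81.74°  ·
  (2,3): δ = 100.50°  ·
  (2,4): δ = 27.14°  ✓
  (2,5): δ = 0.48°  ✓
  (3,4): δ = 106.64°  ·
  (3,5): δ = 79.98°  ·
  (4,5): δ = 153.34°  ·
antipodal pairs: 4

count = 4; pairs: (0,2), (1,3), (2,4), (2,5)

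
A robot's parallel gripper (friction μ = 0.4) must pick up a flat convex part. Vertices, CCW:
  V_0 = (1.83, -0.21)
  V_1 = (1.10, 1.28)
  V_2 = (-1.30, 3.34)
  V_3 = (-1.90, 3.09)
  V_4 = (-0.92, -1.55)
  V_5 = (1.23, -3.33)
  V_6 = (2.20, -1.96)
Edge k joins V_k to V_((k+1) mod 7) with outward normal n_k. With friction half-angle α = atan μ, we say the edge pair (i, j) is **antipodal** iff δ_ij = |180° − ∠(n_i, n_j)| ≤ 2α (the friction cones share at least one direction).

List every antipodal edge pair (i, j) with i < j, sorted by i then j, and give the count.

α = atan 0.4 = 21.80°;  2α = 43.60°
n_0 = (+0.8980, +0.4400)
n_1 = (+0.6513, +0.7588)
n_2 = (-0.3846, +0.9231)
n_3 = (-0.9784, -0.2066)
n_4 = (-0.6377, -0.7703)
n_5 = (+0.8161, -0.5779)
n_6 = (+0.9784, +0.2069)
  (0,1): δ = 156.74°  ·
  (0,2): δ = 93.48°  ·
  (0,3): δ = 14.18°  ✓
  (0,4): δ = 24.28°  ✓
  (0,5): δ = 118.60°  ·
  (0,6): δ = 165.84°  ·
  (1,2): δ = 116.74°  ·
  (1,3): δ = 37.43°  ✓
  (1,4): δ = 1.02°  ✓
  (1,5): δ = 95.34°  ·
  (1,6): δ = 142.58°  ·
  (2,3): δ = 100.69°  ·
  (2,4): δ = 62.24°  ·
  (2,5): δ = 32.08°  ✓
  (2,6): δ = 79.32°  ·
  (3,4): δ = 141.55°  ·
  (3,5): δ = 47.23°  ·
  (3,6): δ = 0.01°  ✓
  (4,5): δ = 85.68°  ·
  (4,6): δ = 38.44°  ✓
  (5,6): δ = 132.76°  ·
antipodal pairs: 7

count = 7; pairs: (0,3), (0,4), (1,3), (1,4), (2,5), (3,6), (4,6)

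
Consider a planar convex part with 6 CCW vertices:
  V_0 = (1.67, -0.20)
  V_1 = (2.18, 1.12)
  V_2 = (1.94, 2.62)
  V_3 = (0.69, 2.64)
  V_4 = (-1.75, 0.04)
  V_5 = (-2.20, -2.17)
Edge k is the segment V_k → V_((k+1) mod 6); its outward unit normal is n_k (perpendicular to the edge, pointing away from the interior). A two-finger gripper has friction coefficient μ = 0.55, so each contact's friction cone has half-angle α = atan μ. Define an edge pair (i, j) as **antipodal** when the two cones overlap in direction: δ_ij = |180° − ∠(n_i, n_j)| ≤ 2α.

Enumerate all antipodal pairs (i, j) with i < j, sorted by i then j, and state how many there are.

count = 7; pairs: (0,3), (0,4), (1,3), (1,4), (2,5), (3,5), (4,5)

α = atan 0.55 = 28.81°;  2α = 57.62°
n_0 = (+0.9328, -0.3604)
n_1 = (+0.9874, +0.1580)
n_2 = (+0.0160, +0.9999)
n_3 = (-0.7292, +0.6843)
n_4 = (-0.9799, +0.1995)
n_5 = (+0.4536, -0.8912)
  (0,1): δ = 149.79°  ·
  (0,2): δ = 69.79°  ·
  (0,3): δ = 22.06°  ✓
  (0,4): δ = 9.62°  ✓
  (0,5): δ = 138.10°  ·
  (1,2): δ = 100.01°  ·
  (1,3): δ = 52.27°  ✓
  (1,4): δ = 20.60°  ✓
  (1,5): δ = 107.89°  ·
  (2,3): δ = 132.27°  ·
  (2,4): δ = 100.59°  ·
  (2,5): δ = 27.89°  ✓
  (3,4): δ = 148.33°  ·
  (3,5): δ = 19.84°  ✓
  (4,5): δ = 51.51°  ✓
antipodal pairs: 7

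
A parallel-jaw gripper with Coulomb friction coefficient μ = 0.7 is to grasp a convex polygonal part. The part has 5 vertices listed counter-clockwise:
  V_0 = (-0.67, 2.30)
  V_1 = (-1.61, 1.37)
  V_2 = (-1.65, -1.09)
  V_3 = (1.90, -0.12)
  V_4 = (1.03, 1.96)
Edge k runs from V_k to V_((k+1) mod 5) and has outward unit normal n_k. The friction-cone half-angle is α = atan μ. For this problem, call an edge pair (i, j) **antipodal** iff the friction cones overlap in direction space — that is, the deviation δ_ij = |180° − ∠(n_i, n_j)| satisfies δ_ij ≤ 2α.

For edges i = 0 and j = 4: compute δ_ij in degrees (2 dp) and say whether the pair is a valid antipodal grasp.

δ = 124.00°, invalid

α = atan 0.7 = 34.99°;  2α = 69.98°
edge 0: e_0 = (-0.94, -0.93);  n_0 = (-0.7033, +0.7109)
edge 4: e_4 = (-1.70, +0.34);  n_4 = (+0.1961, +0.9806)
∠(n_0, n_4) = 56.00°
δ = |180° − 56.00°| = 124.00°
124.00° > 2α = 69.98°  →  invalid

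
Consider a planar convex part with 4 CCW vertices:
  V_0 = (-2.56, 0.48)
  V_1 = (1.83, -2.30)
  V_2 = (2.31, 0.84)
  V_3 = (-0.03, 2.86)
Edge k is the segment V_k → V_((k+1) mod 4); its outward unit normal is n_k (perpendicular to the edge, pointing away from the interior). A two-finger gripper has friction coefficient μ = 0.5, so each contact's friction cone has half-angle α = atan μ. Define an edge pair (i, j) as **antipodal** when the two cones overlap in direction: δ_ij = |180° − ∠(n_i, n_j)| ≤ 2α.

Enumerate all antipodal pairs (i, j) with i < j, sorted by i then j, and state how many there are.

count = 2; pairs: (0,2), (1,3)

α = atan 0.5 = 26.57°;  2α = 53.13°
n_0 = (-0.5350, -0.8448)
n_1 = (+0.9885, -0.1511)
n_2 = (+0.6535, +0.7570)
n_3 = (-0.6852, +0.7284)
  (0,1): δ = 66.35°  ·
  (0,2): δ = 8.46°  ✓
  (0,3): δ = 75.59°  ·
  (1,2): δ = 122.11°  ·
  (1,3): δ = 38.06°  ✓
  (2,3): δ = 95.95°  ·
antipodal pairs: 2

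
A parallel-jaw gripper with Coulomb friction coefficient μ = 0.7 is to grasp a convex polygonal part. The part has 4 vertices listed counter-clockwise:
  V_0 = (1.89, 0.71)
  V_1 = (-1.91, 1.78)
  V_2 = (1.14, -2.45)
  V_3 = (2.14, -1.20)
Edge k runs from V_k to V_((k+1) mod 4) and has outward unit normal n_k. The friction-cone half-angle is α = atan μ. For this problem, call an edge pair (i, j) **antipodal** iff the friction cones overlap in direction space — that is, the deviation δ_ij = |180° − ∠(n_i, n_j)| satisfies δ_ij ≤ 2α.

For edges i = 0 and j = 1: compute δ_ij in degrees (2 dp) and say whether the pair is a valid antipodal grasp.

δ = 38.48°, valid

α = atan 0.7 = 34.99°;  2α = 69.98°
edge 0: e_0 = (-3.80, +1.07);  n_0 = (+0.2710, +0.9626)
edge 1: e_1 = (+3.05, -4.23);  n_1 = (-0.8111, -0.5849)
∠(n_0, n_1) = 141.52°
δ = |180° − 141.52°| = 38.48°
38.48° ≤ 2α = 69.98°  →  valid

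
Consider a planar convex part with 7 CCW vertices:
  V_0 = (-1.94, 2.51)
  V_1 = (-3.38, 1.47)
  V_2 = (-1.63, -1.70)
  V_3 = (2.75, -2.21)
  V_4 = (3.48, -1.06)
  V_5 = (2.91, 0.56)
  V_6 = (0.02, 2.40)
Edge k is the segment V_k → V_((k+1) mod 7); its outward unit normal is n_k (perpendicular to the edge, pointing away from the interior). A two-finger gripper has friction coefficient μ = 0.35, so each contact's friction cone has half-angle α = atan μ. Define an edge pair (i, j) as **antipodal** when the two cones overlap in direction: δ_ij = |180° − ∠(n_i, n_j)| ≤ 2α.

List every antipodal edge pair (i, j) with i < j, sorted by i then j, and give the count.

α = atan 0.35 = 19.29°;  2α = 38.58°
n_0 = (-0.5855, +0.8107)
n_1 = (-0.8755, -0.4833)
n_2 = (-0.1157, -0.9933)
n_3 = (+0.8443, -0.5359)
n_4 = (+0.9433, +0.3319)
n_5 = (+0.5371, +0.8435)
n_6 = (+0.0560, +0.9984)
  (0,1): δ = 96.94°  ·
  (0,2): δ = 42.48°  ·
  (0,3): δ = 21.76°  ✓
  (0,4): δ = 73.55°  ·
  (0,5): δ = 111.68°  ·
  (0,6): δ = 140.95°  ·
  (1,2): δ = 125.54°  ·
  (1,3): δ = 61.31°  ·
  (1,4): δ = 9.52°  ✓
  (1,5): δ = 28.62°  ✓
  (1,6): δ = 57.89°  ·
  (2,3): δ = 115.77°  ·
  (2,4): δ = 63.97°  ·
  (2,5): δ = 25.84°  ✓
  (2,6): δ = 3.43°  ✓
  (3,4): δ = 128.21°  ·
  (3,5): δ = 90.08°  ·
  (3,6): δ = 60.81°  ·
  (4,5): δ = 141.87°  ·
  (4,6): δ = 112.60°  ·
  (5,6): δ = 150.73°  ·
antipodal pairs: 5

count = 5; pairs: (0,3), (1,4), (1,5), (2,5), (2,6)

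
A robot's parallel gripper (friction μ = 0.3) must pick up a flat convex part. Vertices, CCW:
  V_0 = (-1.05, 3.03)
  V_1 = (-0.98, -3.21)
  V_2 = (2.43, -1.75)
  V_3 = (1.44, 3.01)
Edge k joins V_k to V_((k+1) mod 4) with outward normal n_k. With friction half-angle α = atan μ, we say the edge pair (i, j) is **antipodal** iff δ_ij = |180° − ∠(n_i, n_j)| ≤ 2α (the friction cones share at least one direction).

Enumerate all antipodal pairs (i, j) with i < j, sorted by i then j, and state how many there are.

count = 2; pairs: (0,2), (1,3)

α = atan 0.3 = 16.70°;  2α = 33.40°
n_0 = (-0.9999, -0.0112)
n_1 = (+0.3936, -0.9193)
n_2 = (+0.9790, +0.2036)
n_3 = (+0.0080, +1.0000)
  (0,1): δ = 67.46°  ·
  (0,2): δ = 11.11°  ✓
  (0,3): δ = 88.90°  ·
  (1,2): δ = 101.43°  ·
  (1,3): δ = 23.64°  ✓
  (2,3): δ = 102.21°  ·
antipodal pairs: 2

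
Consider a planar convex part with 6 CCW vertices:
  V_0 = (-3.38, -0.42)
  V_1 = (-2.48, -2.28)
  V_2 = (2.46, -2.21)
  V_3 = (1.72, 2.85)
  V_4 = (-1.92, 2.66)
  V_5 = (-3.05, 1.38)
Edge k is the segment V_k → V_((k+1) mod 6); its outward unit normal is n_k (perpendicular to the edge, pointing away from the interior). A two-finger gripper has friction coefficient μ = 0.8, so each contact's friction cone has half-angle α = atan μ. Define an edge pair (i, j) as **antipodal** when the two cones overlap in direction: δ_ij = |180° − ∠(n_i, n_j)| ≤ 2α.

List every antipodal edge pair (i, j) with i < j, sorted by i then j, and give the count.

α = atan 0.8 = 38.66°;  2α = 77.32°
n_0 = (-0.9002, -0.4356)
n_1 = (+0.0142, -0.9999)
n_2 = (+0.9895, +0.1447)
n_3 = (-0.0521, +0.9986)
n_4 = (-0.7497, +0.6618)
n_5 = (-0.9836, +0.1803)
  (0,1): δ = 115.01°  ·
  (0,2): δ = 17.50°  ✓
  (0,3): δ = 67.17°  ✓
  (0,4): δ = 112.74°  ·
  (0,5): δ = 143.79°  ·
  (1,2): δ = 82.49°  ·
  (1,3): δ = 2.18°  ✓
  (1,4): δ = 47.75°  ✓
  (1,5): δ = 78.80°  ·
  (2,3): δ = 95.33°  ·
  (2,4): δ = 49.76°  ✓
  (2,5): δ = 18.71°  ✓
  (3,4): δ = 134.43°  ·
  (3,5): δ = 103.38°  ·
  (4,5): δ = 148.95°  ·
antipodal pairs: 6

count = 6; pairs: (0,2), (0,3), (1,3), (1,4), (2,4), (2,5)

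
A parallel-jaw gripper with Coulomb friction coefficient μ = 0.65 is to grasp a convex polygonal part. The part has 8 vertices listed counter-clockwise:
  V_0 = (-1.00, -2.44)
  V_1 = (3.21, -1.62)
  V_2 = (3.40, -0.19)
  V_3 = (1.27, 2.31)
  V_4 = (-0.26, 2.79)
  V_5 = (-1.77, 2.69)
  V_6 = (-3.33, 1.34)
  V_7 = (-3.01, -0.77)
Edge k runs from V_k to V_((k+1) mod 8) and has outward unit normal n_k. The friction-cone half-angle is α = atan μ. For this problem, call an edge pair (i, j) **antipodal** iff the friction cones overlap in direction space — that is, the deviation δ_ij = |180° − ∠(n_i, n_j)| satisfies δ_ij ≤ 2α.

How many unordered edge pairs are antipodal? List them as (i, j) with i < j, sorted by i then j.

count = 12; pairs: (0,2), (0,3), (0,4), (0,5), (1,5), (1,6), (1,7), (2,6), (2,7), (3,6), (3,7), (4,7)

α = atan 0.65 = 33.02°;  2α = 66.05°
n_0 = (+0.1912, -0.9816)
n_1 = (+0.9913, -0.1317)
n_2 = (+0.7612, +0.6485)
n_3 = (+0.2993, +0.9541)
n_4 = (-0.0661, +0.9978)
n_5 = (-0.6544, +0.7562)
n_6 = (-0.9887, -0.1499)
n_7 = (-0.6391, -0.7692)
  (0,1): δ = 108.59°  ·
  (0,2): δ = 60.59°  ✓
  (0,3): δ = 28.44°  ✓
  (0,4): δ = 7.23°  ✓
  (0,5): δ = 29.85°  ✓
  (0,6): δ = 87.60°  ·
  (0,7): δ = 129.26°  ·
  (1,2): δ = 132.00°  ·
  (1,3): δ = 99.85°  ·
  (1,4): δ = 78.64°  ·
  (1,5): δ = 41.56°  ✓
  (1,6): δ = 16.19°  ✓
  (1,7): δ = 57.85°  ✓
  (2,3): δ = 147.85°  ·
  (2,4): δ = 126.64°  ·
  (2,5): δ = 89.56°  ·
  (2,6): δ = 31.81°  ✓
  (2,7): δ = 9.85°  ✓
  (3,4): δ = 158.79°  ·
  (3,5): δ = 121.71°  ·
  (3,6): δ = 63.96°  ✓
  (3,7): δ = 22.30°  ✓
  (4,5): δ = 142.92°  ·
  (4,6): δ = 85.17°  ·
  (4,7): δ = 43.51°  ✓
  (5,6): δ = 122.25°  ·
  (5,7): δ = 80.59°  ·
  (6,7): δ = 138.35°  ·
antipodal pairs: 12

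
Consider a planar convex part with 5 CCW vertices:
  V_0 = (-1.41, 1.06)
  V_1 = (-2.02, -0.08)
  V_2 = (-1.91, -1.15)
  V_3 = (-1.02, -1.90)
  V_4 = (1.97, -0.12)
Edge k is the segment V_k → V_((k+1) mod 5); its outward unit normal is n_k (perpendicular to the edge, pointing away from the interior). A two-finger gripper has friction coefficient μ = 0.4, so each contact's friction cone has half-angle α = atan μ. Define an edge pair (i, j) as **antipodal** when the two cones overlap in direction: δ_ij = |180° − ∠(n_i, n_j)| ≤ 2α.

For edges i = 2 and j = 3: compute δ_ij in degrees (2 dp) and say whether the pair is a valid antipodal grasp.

α = atan 0.4 = 21.80°;  2α = 43.60°
edge 2: e_2 = (+0.89, -0.75);  n_2 = (-0.6444, -0.7647)
edge 3: e_3 = (+2.99, +1.78);  n_3 = (+0.5115, -0.8593)
∠(n_2, n_3) = 70.89°
δ = |180° − 70.89°| = 109.11°
109.11° > 2α = 43.60°  →  invalid

δ = 109.11°, invalid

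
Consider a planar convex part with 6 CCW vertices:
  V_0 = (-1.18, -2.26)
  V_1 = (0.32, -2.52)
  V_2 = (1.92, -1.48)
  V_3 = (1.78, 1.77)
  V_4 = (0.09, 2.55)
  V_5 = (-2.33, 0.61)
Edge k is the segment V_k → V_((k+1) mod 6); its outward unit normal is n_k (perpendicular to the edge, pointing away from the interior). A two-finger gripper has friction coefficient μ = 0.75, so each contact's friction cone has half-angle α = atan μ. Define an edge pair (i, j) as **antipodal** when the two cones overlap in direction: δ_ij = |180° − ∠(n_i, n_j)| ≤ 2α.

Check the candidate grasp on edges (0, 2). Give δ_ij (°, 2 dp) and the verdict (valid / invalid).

δ = 77.70°, invalid

α = atan 0.75 = 36.87°;  2α = 73.74°
edge 0: e_0 = (+1.50, -0.26);  n_0 = (-0.1708, -0.9853)
edge 2: e_2 = (-0.14, +3.25);  n_2 = (+0.9991, +0.0430)
∠(n_0, n_2) = 102.30°
δ = |180° − 102.30°| = 77.70°
77.70° > 2α = 73.74°  →  invalid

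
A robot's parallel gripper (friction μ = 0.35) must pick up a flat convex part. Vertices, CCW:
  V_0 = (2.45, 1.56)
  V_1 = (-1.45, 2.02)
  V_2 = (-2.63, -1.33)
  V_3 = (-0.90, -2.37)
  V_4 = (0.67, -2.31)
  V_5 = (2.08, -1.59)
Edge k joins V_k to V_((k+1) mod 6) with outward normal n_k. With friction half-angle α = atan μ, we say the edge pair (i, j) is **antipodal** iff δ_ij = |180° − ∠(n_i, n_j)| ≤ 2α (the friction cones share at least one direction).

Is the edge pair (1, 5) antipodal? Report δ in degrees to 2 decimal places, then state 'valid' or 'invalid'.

δ = 12.70°, valid

α = atan 0.35 = 19.29°;  2α = 38.58°
edge 1: e_1 = (-1.18, -3.35);  n_1 = (-0.9432, +0.3322)
edge 5: e_5 = (+0.37, +3.15);  n_5 = (+0.9932, -0.1167)
∠(n_1, n_5) = 167.30°
δ = |180° − 167.30°| = 12.70°
12.70° ≤ 2α = 38.58°  →  valid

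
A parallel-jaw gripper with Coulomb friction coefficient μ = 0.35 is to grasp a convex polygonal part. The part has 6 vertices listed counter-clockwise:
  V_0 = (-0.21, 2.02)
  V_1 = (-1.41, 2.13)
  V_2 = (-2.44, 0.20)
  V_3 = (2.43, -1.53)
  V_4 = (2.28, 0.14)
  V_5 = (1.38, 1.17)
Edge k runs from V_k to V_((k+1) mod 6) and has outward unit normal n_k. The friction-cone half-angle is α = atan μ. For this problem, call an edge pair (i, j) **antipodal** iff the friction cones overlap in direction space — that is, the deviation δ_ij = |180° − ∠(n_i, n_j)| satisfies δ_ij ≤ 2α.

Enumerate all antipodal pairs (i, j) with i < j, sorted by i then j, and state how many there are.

α = atan 0.35 = 19.29°;  2α = 38.58°
n_0 = (+0.0913, +0.9958)
n_1 = (-0.8822, +0.4708)
n_2 = (-0.3347, -0.9423)
n_3 = (+0.9960, +0.0895)
n_4 = (+0.7530, +0.6580)
n_5 = (+0.4715, +0.8819)
  (0,1): δ = 112.85°  ·
  (0,2): δ = 14.32°  ✓
  (0,3): δ = 100.37°  ·
  (0,4): δ = 136.38°  ·
  (0,5): δ = 157.11°  ·
  (1,2): δ = 81.47°  ·
  (1,3): δ = 33.22°  ✓
  (1,4): δ = 69.23°  ·
  (1,5): δ = 89.96°  ·
  (2,3): δ = 65.31°  ·
  (2,4): δ = 29.30°  ✓
  (2,5): δ = 8.57°  ✓
  (3,4): δ = 143.99°  ·
  (3,5): δ = 123.26°  ·
  (4,5): δ = 159.28°  ·
antipodal pairs: 4

count = 4; pairs: (0,2), (1,3), (2,4), (2,5)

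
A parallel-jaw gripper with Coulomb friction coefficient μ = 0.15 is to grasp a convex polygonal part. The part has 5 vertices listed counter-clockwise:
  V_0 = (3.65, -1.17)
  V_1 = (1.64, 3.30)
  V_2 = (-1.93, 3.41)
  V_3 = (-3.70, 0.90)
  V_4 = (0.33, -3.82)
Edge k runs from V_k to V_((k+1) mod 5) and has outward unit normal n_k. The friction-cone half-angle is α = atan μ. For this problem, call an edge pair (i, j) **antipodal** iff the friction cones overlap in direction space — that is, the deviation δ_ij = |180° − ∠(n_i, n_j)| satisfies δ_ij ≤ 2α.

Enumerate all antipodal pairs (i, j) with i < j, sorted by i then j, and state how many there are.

count = 2; pairs: (0,3), (2,4)

α = atan 0.15 = 8.53°;  2α = 17.06°
n_0 = (+0.9120, +0.4101)
n_1 = (+0.0308, +0.9995)
n_2 = (-0.8172, +0.5763)
n_3 = (-0.7605, -0.6493)
n_4 = (+0.6238, -0.7816)
  (0,1): δ = 115.98°  ·
  (0,2): δ = 59.40°  ·
  (0,3): δ = 16.28°  ✓
  (0,4): δ = 104.38°  ·
  (1,2): δ = 123.43°  ·
  (1,3): δ = 47.74°  ·
  (1,4): δ = 40.36°  ·
  (2,3): δ = 104.32°  ·
  (2,4): δ = 16.21°  ✓
  (3,4): δ = 91.89°  ·
antipodal pairs: 2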